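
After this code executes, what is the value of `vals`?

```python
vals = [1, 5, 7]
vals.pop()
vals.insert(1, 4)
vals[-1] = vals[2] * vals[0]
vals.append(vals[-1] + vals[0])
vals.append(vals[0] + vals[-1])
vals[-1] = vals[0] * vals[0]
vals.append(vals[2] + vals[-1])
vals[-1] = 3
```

[1, 4, 5, 6, 1, 3]

pop() removes 7 → [1, 5]
insert 4 at 1 → [1, 4, 5]
vals[-1] = vals[2]*vals[0] = 5*1 = 5 → [1, 4, 5]
append vals[-1]+vals[0] = 5+1 = 6 → [1, 4, 5, 6]
append vals[0]+vals[-1] = 1+6 = 7 → [1, 4, 5, 6, 7]
vals[-1] = vals[0]*vals[0] = 1*1 = 1 → [1, 4, 5, 6, 1]
append vals[2]+vals[-1] = 5+1 = 6 → [1, 4, 5, 6, 1, 6]
vals[-1] = 3 → [1, 4, 5, 6, 1, 3]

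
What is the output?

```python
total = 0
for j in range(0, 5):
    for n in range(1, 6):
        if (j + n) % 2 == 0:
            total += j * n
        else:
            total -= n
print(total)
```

j=0,n=1: odd sum, total = 0-1 = -1
j=0,n=2: even sum, total = (-1)+0 = -1
j=0,n=3: odd sum, total = (-1)-3 = -4
j=0,n=4: even sum, total = (-4)+0 = -4
j=0,n=5: odd sum, total = (-4)-5 = -9
j=1,n=1: even sum, total = (-9)+1 = -8
j=1,n=2: odd sum, total = (-8)-2 = -10
j=1,n=3: even sum, total = (-10)+3 = -7
j=1,n=4: odd sum, total = (-7)-4 = -11
j=1,n=5: even sum, total = (-11)+5 = -6
j=2,n=1: odd sum, total = (-6)-1 = -7
j=2,n=2: even sum, total = (-7)+4 = -3
j=2,n=3: odd sum, total = (-3)-3 = -6
j=2,n=4: even sum, total = (-6)+8 = 2
j=2,n=5: odd sum, total = 2-5 = -3
j=3,n=1: even sum, total = (-3)+3 = 0
j=3,n=2: odd sum, total = 0-2 = -2
j=3,n=3: even sum, total = (-2)+9 = 7
j=3,n=4: odd sum, total = 7-4 = 3
j=3,n=5: even sum, total = 3+15 = 18
j=4,n=1: odd sum, total = 18-1 = 17
j=4,n=2: even sum, total = 17+8 = 25
j=4,n=3: odd sum, total = 25-3 = 22
j=4,n=4: even sum, total = 22+16 = 38
j=4,n=5: odd sum, total = 38-5 = 33

33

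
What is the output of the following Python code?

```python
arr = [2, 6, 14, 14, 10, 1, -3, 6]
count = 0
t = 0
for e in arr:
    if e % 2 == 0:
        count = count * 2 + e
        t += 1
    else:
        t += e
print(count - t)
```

350

e=2: even, count = 0*2+2 = 2; t=1
e=6: even, count = 2*2+6 = 10; t=2
e=14: even, count = 10*2+14 = 34; t=3
e=14: even, count = 34*2+14 = 82; t=4
e=10: even, count = 82*2+10 = 174; t=5
e=1: not even; t=6
e=-3: not even; t=3
e=6: even, count = 174*2+6 = 354; t=4
count-t = 354-4 = 350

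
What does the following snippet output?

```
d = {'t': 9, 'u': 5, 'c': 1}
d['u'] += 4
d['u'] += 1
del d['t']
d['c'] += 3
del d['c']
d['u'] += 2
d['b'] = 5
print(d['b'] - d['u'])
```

-7

d['u'] = 5+4 = 9 → {'t': 9, 'u': 9, 'c': 1}
d['u'] = 9+1 = 10 → {'t': 9, 'u': 10, 'c': 1}
del 't' → {'u': 10, 'c': 1}
d['c'] = 1+3 = 4 → {'u': 10, 'c': 4}
del 'c' → {'u': 10}
d['u'] = 10+2 = 12 → {'u': 12}
d['b'] = 5 → {'u': 12, 'b': 5}
d['b']-d['u'] = 5-12 = -7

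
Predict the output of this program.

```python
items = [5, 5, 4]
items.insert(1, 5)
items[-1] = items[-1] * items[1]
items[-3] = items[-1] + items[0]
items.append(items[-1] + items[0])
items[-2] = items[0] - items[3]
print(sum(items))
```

45

insert 5 at 1 → [5, 5, 5, 4]
items[-1] = items[-1]*items[1] = 4*5 = 20 → [5, 5, 5, 20]
items[-3] = items[-1]+items[0] = 20+5 = 25 → [5, 25, 5, 20]
append items[-1]+items[0] = 20+5 = 25 → [5, 25, 5, 20, 25]
items[-2] = items[0]-items[3] = 5-20 = -15 → [5, 25, 5, -15, 25]
sum = 45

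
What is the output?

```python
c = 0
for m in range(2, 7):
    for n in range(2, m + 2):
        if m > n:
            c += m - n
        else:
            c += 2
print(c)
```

m=2,n=2: not 2>2, c = 0+2 = 2
m=2,n=3: not 2>3, c = 2+2 = 4
m=3,n=2: 3>2, c = 4+1 = 5
m=3,n=3: not 3>3, c = 5+2 = 7
m=3,n=4: not 3>4, c = 7+2 = 9
m=4,n=2: 4>2, c = 9+2 = 11
m=4,n=3: 4>3, c = 11+1 = 12
m=4,n=4: not 4>4, c = 12+2 = 14
m=4,n=5: not 4>5, c = 14+2 = 16
m=5,n=2: 5>2, c = 16+3 = 19
m=5,n=3: 5>3, c = 19+2 = 21
m=5,n=4: 5>4, c = 21+1 = 22
m=5,n=5: not 5>5, c = 22+2 = 24
m=5,n=6: not 5>6, c = 24+2 = 26
m=6,n=2: 6>2, c = 26+4 = 30
m=6,n=3: 6>3, c = 30+3 = 33
m=6,n=4: 6>4, c = 33+2 = 35
m=6,n=5: 6>5, c = 35+1 = 36
m=6,n=6: not 6>6, c = 36+2 = 38
m=6,n=7: not 6>7, c = 38+2 = 40

40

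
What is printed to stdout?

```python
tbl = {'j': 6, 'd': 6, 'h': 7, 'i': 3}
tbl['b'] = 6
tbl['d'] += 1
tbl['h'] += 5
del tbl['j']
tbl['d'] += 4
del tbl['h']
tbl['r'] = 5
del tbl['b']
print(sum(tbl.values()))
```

19

tbl['b'] = 6 → {'j': 6, 'd': 6, 'h': 7, 'i': 3, 'b': 6}
tbl['d'] = 6+1 = 7 → {'j': 6, 'd': 7, 'h': 7, 'i': 3, 'b': 6}
tbl['h'] = 7+5 = 12 → {'j': 6, 'd': 7, 'h': 12, 'i': 3, 'b': 6}
del 'j' → {'d': 7, 'h': 12, 'i': 3, 'b': 6}
tbl['d'] = 7+4 = 11 → {'d': 11, 'h': 12, 'i': 3, 'b': 6}
del 'h' → {'d': 11, 'i': 3, 'b': 6}
tbl['r'] = 5 → {'d': 11, 'i': 3, 'b': 6, 'r': 5}
del 'b' → {'d': 11, 'i': 3, 'r': 5}
sum of values = 19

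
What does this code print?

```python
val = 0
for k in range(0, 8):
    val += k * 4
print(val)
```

112

k=0: val = 0+0*4 = 0
k=1: val = 0+1*4 = 4
k=2: val = 4+2*4 = 12
k=3: val = 12+3*4 = 24
k=4: val = 24+4*4 = 40
k=5: val = 40+5*4 = 60
k=6: val = 60+6*4 = 84
k=7: val = 84+7*4 = 112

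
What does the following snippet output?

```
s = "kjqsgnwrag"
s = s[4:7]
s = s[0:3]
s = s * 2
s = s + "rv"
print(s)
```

slice [4:7] → 'gnw'
slice [0:3] → 'gnw'
repeat ×2 → 'gnwgnw'
+ 'rv' → 'gnwgnwrv'

gnwgnwrv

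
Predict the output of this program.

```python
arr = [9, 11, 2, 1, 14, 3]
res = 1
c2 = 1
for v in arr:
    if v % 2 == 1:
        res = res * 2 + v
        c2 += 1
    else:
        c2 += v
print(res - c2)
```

v=9: odd, res = 1*2+9 = 11; c2=2
v=11: odd, res = 11*2+11 = 33; c2=3
v=2: not odd; c2=5
v=1: odd, res = 33*2+1 = 67; c2=6
v=14: not odd; c2=20
v=3: odd, res = 67*2+3 = 137; c2=21
res-c2 = 137-21 = 116

116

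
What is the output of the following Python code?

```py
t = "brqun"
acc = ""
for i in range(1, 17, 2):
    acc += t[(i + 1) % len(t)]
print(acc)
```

i=1: add t[2]='q' → 'q'
i=3: add t[4]='n' → 'qn'
i=5: add t[1]='r' → 'qnr'
i=7: add t[3]='u' → 'qnru'
i=9: add t[0]='b' → 'qnrub'
i=11: add t[2]='q' → 'qnrubq'
i=13: add t[4]='n' → 'qnrubqn'
i=15: add t[1]='r' → 'qnrubqnr'

qnrubqnr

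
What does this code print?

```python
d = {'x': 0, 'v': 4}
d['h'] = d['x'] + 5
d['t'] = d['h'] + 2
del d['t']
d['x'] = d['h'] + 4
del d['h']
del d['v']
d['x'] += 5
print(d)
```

d['h'] = d['x']+5 = 5 → {'x': 0, 'v': 4, 'h': 5}
d['t'] = d['h']+2 = 7 → {'x': 0, 'v': 4, 'h': 5, 't': 7}
del 't' → {'x': 0, 'v': 4, 'h': 5}
d['x'] = d['h']+4 = 9 → {'x': 9, 'v': 4, 'h': 5}
del 'h' → {'x': 9, 'v': 4}
del 'v' → {'x': 9}
d['x'] = 9+5 = 14 → {'x': 14}

{'x': 14}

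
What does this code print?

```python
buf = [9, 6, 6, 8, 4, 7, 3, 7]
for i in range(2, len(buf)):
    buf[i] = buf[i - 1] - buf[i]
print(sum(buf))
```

i=2: buf[2] = 6-6 = 0 → [9, 6, 0, 8, 4, 7, 3, 7]
i=3: buf[3] = 0-8 = -8 → [9, 6, 0, -8, 4, 7, 3, 7]
i=4: buf[4] = (-8)-4 = -12 → [9, 6, 0, -8, -12, 7, 3, 7]
i=5: buf[5] = (-12)-7 = -19 → [9, 6, 0, -8, -12, -19, 3, 7]
i=6: buf[6] = (-19)-3 = -22 → [9, 6, 0, -8, -12, -19, -22, 7]
i=7: buf[7] = (-22)-7 = -29 → [9, 6, 0, -8, -12, -19, -22, -29]
sum = -75

-75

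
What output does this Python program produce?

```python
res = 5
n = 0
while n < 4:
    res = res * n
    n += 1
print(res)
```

n=0: res = 5*0 = 0
n=1: res = 0*1 = 0
n=2: res = 0*2 = 0
n=3: res = 0*3 = 0

0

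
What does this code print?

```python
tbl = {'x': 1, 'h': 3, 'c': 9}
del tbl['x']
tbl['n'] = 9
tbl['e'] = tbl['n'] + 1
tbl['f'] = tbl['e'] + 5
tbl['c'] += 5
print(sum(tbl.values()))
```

del 'x' → {'h': 3, 'c': 9}
tbl['n'] = 9 → {'h': 3, 'c': 9, 'n': 9}
tbl['e'] = tbl['n']+1 = 10 → {'h': 3, 'c': 9, 'n': 9, 'e': 10}
tbl['f'] = tbl['e']+5 = 15 → {'h': 3, 'c': 9, 'n': 9, 'e': 10, 'f': 15}
tbl['c'] = 9+5 = 14 → {'h': 3, 'c': 14, 'n': 9, 'e': 10, 'f': 15}
sum of values = 51

51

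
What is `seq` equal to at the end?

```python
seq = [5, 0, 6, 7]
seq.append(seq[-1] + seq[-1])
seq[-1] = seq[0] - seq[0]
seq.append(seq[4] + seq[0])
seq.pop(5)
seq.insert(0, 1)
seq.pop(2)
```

append seq[-1]+seq[-1] = 7+7 = 14 → [5, 0, 6, 7, 14]
seq[-1] = seq[0]-seq[0] = 5-5 = 0 → [5, 0, 6, 7, 0]
append seq[4]+seq[0] = 0+5 = 5 → [5, 0, 6, 7, 0, 5]
pop(5) removes 5 → [5, 0, 6, 7, 0]
insert 1 at 0 → [1, 5, 0, 6, 7, 0]
pop(2) removes 0 → [1, 5, 6, 7, 0]

[1, 5, 6, 7, 0]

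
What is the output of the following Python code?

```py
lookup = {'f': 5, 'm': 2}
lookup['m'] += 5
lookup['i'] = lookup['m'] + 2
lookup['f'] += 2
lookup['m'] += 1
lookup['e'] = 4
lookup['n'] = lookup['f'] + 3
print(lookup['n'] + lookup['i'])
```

19

lookup['m'] = 2+5 = 7 → {'f': 5, 'm': 7}
lookup['i'] = lookup['m']+2 = 9 → {'f': 5, 'm': 7, 'i': 9}
lookup['f'] = 5+2 = 7 → {'f': 7, 'm': 7, 'i': 9}
lookup['m'] = 7+1 = 8 → {'f': 7, 'm': 8, 'i': 9}
lookup['e'] = 4 → {'f': 7, 'm': 8, 'i': 9, 'e': 4}
lookup['n'] = lookup['f']+3 = 10 → {'f': 7, 'm': 8, 'i': 9, 'e': 4, 'n': 10}
lookup['n']+lookup['i'] = 10+9 = 19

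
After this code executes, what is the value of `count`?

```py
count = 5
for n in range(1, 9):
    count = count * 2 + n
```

1782

n=1: count = 5*2+1 = 11
n=2: count = 11*2+2 = 24
n=3: count = 24*2+3 = 51
n=4: count = 51*2+4 = 106
n=5: count = 106*2+5 = 217
n=6: count = 217*2+6 = 440
n=7: count = 440*2+7 = 887
n=8: count = 887*2+8 = 1782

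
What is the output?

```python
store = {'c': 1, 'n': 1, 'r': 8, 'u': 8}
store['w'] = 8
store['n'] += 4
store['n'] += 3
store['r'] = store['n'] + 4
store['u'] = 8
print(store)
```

{'c': 1, 'n': 8, 'r': 12, 'u': 8, 'w': 8}

store['w'] = 8 → {'c': 1, 'n': 1, 'r': 8, 'u': 8, 'w': 8}
store['n'] = 1+4 = 5 → {'c': 1, 'n': 5, 'r': 8, 'u': 8, 'w': 8}
store['n'] = 5+3 = 8 → {'c': 1, 'n': 8, 'r': 8, 'u': 8, 'w': 8}
store['r'] = store['n']+4 = 12 → {'c': 1, 'n': 8, 'r': 12, 'u': 8, 'w': 8}
store['u'] = 8 → {'c': 1, 'n': 8, 'r': 12, 'u': 8, 'w': 8}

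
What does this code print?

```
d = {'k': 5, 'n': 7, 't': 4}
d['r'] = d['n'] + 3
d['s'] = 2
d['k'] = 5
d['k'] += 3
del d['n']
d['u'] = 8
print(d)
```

d['r'] = d['n']+3 = 10 → {'k': 5, 'n': 7, 't': 4, 'r': 10}
d['s'] = 2 → {'k': 5, 'n': 7, 't': 4, 'r': 10, 's': 2}
d['k'] = 5 → {'k': 5, 'n': 7, 't': 4, 'r': 10, 's': 2}
d['k'] = 5+3 = 8 → {'k': 8, 'n': 7, 't': 4, 'r': 10, 's': 2}
del 'n' → {'k': 8, 't': 4, 'r': 10, 's': 2}
d['u'] = 8 → {'k': 8, 't': 4, 'r': 10, 's': 2, 'u': 8}

{'k': 8, 't': 4, 'r': 10, 's': 2, 'u': 8}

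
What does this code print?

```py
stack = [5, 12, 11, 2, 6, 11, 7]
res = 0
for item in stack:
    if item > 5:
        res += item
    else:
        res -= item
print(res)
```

item=5: not >5, res = 0-5 = -5
item=12: >5, res = (-5)+12 = 7
item=11: >5, res = 7+11 = 18
item=2: not >5, res = 18-2 = 16
item=6: >5, res = 16+6 = 22
item=11: >5, res = 22+11 = 33
item=7: >5, res = 33+7 = 40

40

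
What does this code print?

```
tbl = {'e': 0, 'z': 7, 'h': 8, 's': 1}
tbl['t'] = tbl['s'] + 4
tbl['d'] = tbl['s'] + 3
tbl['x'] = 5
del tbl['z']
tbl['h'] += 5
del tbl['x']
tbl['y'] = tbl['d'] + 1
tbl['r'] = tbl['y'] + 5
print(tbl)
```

{'e': 0, 'h': 13, 's': 1, 't': 5, 'd': 4, 'y': 5, 'r': 10}

tbl['t'] = tbl['s']+4 = 5 → {'e': 0, 'z': 7, 'h': 8, 's': 1, 't': 5}
tbl['d'] = tbl['s']+3 = 4 → {'e': 0, 'z': 7, 'h': 8, 's': 1, 't': 5, 'd': 4}
tbl['x'] = 5 → {'e': 0, 'z': 7, 'h': 8, 's': 1, 't': 5, 'd': 4, 'x': 5}
del 'z' → {'e': 0, 'h': 8, 's': 1, 't': 5, 'd': 4, 'x': 5}
tbl['h'] = 8+5 = 13 → {'e': 0, 'h': 13, 's': 1, 't': 5, 'd': 4, 'x': 5}
del 'x' → {'e': 0, 'h': 13, 's': 1, 't': 5, 'd': 4}
tbl['y'] = tbl['d']+1 = 5 → {'e': 0, 'h': 13, 's': 1, 't': 5, 'd': 4, 'y': 5}
tbl['r'] = tbl['y']+5 = 10 → {'e': 0, 'h': 13, 's': 1, 't': 5, 'd': 4, 'y': 5, 'r': 10}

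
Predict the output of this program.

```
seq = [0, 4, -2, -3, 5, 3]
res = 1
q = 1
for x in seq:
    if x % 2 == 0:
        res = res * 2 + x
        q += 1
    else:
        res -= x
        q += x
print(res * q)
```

81

x=0: even, res = 1*2+0 = 2; q=2
x=4: even, res = 2*2+4 = 8; q=3
x=-2: even, res = 8*2+(-2) = 14; q=4
x=-3: not even, res = 14-(-3) = 17; q=1
x=5: not even, res = 17-5 = 12; q=6
x=3: not even, res = 12-3 = 9; q=9
res*q = 9*9 = 81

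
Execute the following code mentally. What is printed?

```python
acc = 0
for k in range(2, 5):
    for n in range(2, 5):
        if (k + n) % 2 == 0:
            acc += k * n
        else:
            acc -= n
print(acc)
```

k=2,n=2: even sum, acc = 0+4 = 4
k=2,n=3: odd sum, acc = 4-3 = 1
k=2,n=4: even sum, acc = 1+8 = 9
k=3,n=2: odd sum, acc = 9-2 = 7
k=3,n=3: even sum, acc = 7+9 = 16
k=3,n=4: odd sum, acc = 16-4 = 12
k=4,n=2: even sum, acc = 12+8 = 20
k=4,n=3: odd sum, acc = 20-3 = 17
k=4,n=4: even sum, acc = 17+16 = 33

33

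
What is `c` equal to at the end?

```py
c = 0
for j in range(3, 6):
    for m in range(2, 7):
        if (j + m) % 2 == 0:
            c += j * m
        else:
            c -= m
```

j=3,m=2: odd sum, c = 0-2 = -2
j=3,m=3: even sum, c = (-2)+9 = 7
j=3,m=4: odd sum, c = 7-4 = 3
j=3,m=5: even sum, c = 3+15 = 18
j=3,m=6: odd sum, c = 18-6 = 12
j=4,m=2: even sum, c = 12+8 = 20
j=4,m=3: odd sum, c = 20-3 = 17
j=4,m=4: even sum, c = 17+16 = 33
j=4,m=5: odd sum, c = 33-5 = 28
j=4,m=6: even sum, c = 28+24 = 52
j=5,m=2: odd sum, c = 52-2 = 50
j=5,m=3: even sum, c = 50+15 = 65
j=5,m=4: odd sum, c = 65-4 = 61
j=5,m=5: even sum, c = 61+25 = 86
j=5,m=6: odd sum, c = 86-6 = 80

80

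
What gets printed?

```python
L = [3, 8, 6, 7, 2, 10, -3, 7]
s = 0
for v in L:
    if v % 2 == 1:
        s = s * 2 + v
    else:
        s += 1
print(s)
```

v=3: odd, s = 0*2+3 = 3
v=8: not odd, s = 3+1 = 4
v=6: not odd, s = 4+1 = 5
v=7: odd, s = 5*2+7 = 17
v=2: not odd, s = 17+1 = 18
v=10: not odd, s = 18+1 = 19
v=-3: odd, s = 19*2+(-3) = 35
v=7: odd, s = 35*2+7 = 77

77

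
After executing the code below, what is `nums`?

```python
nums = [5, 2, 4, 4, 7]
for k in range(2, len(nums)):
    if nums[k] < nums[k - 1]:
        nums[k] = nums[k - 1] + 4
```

[5, 2, 4, 4, 7]

k=2: 4>=2, unchanged → [5, 2, 4, 4, 7]
k=3: 4>=4, unchanged → [5, 2, 4, 4, 7]
k=4: 7>=4, unchanged → [5, 2, 4, 4, 7]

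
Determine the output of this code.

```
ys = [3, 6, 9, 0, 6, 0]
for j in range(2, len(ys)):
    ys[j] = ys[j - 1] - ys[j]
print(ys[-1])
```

j=2: ys[2] = 6-9 = -3 → [3, 6, -3, 0, 6, 0]
j=3: ys[3] = (-3)-0 = -3 → [3, 6, -3, -3, 6, 0]
j=4: ys[4] = (-3)-6 = -9 → [3, 6, -3, -3, -9, 0]
j=5: ys[5] = (-9)-0 = -9 → [3, 6, -3, -3, -9, -9]

-9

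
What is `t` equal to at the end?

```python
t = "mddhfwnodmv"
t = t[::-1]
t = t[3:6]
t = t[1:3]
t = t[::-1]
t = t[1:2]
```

'n'

reverse → 'vmdonwfhddm'
slice [3:6] → 'onw'
slice [1:3] → 'nw'
reverse → 'wn'
slice [1:2] → 'n'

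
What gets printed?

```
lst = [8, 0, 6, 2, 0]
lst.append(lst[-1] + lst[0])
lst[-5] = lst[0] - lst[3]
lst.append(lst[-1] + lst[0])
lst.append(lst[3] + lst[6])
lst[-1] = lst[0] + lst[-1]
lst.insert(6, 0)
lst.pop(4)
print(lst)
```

[8, 6, 6, 2, 8, 0, 16, 26]

append lst[-1]+lst[0] = 0+8 = 8 → [8, 0, 6, 2, 0, 8]
lst[-5] = lst[0]-lst[3] = 8-2 = 6 → [8, 6, 6, 2, 0, 8]
append lst[-1]+lst[0] = 8+8 = 16 → [8, 6, 6, 2, 0, 8, 16]
append lst[3]+lst[6] = 2+16 = 18 → [8, 6, 6, 2, 0, 8, 16, 18]
lst[-1] = lst[0]+lst[-1] = 8+18 = 26 → [8, 6, 6, 2, 0, 8, 16, 26]
insert 0 at 6 → [8, 6, 6, 2, 0, 8, 0, 16, 26]
pop(4) removes 0 → [8, 6, 6, 2, 8, 0, 16, 26]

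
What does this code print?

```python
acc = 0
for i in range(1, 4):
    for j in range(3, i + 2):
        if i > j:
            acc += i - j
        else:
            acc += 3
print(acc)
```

9

i=2,j=3: not 2>3, acc = 0+3 = 3
i=3,j=3: not 3>3, acc = 3+3 = 6
i=3,j=4: not 3>4, acc = 6+3 = 9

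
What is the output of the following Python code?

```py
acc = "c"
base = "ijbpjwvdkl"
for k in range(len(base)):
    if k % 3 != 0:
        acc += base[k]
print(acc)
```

cjbjwdk

k=0: skip
k=1: add 'j' → 'cj'
k=2: add 'b' → 'cjb'
k=3: skip
k=4: add 'j' → 'cjbj'
k=5: add 'w' → 'cjbjw'
k=6: skip
k=7: add 'd' → 'cjbjwd'
k=8: add 'k' → 'cjbjwdk'
k=9: skip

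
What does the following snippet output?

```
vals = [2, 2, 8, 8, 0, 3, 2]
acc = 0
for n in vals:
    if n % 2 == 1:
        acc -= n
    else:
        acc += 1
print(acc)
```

3

n=2: not odd, acc = 0+1 = 1
n=2: not odd, acc = 1+1 = 2
n=8: not odd, acc = 2+1 = 3
n=8: not odd, acc = 3+1 = 4
n=0: not odd, acc = 4+1 = 5
n=3: odd, acc = 5-3 = 2
n=2: not odd, acc = 2+1 = 3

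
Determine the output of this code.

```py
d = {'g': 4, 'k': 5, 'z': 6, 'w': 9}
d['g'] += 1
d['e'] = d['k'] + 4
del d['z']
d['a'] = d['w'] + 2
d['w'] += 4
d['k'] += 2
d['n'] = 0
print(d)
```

{'g': 5, 'k': 7, 'w': 13, 'e': 9, 'a': 11, 'n': 0}

d['g'] = 4+1 = 5 → {'g': 5, 'k': 5, 'z': 6, 'w': 9}
d['e'] = d['k']+4 = 9 → {'g': 5, 'k': 5, 'z': 6, 'w': 9, 'e': 9}
del 'z' → {'g': 5, 'k': 5, 'w': 9, 'e': 9}
d['a'] = d['w']+2 = 11 → {'g': 5, 'k': 5, 'w': 9, 'e': 9, 'a': 11}
d['w'] = 9+4 = 13 → {'g': 5, 'k': 5, 'w': 13, 'e': 9, 'a': 11}
d['k'] = 5+2 = 7 → {'g': 5, 'k': 7, 'w': 13, 'e': 9, 'a': 11}
d['n'] = 0 → {'g': 5, 'k': 7, 'w': 13, 'e': 9, 'a': 11, 'n': 0}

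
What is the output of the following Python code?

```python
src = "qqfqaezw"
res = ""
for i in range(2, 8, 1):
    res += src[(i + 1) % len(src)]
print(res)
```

qaezwq

i=2: add src[3]='q' → 'q'
i=3: add src[4]='a' → 'qa'
i=4: add src[5]='e' → 'qae'
i=5: add src[6]='z' → 'qaez'
i=6: add src[7]='w' → 'qaezw'
i=7: add src[0]='q' → 'qaezwq'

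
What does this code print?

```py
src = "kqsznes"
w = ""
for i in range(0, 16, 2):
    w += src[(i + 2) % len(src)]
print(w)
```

i=0: add src[2]='s' → 's'
i=2: add src[4]='n' → 'sn'
i=4: add src[6]='s' → 'sns'
i=6: add src[1]='q' → 'snsq'
i=8: add src[3]='z' → 'snsqz'
i=10: add src[5]='e' → 'snsqze'
i=12: add src[0]='k' → 'snsqzek'
i=14: add src[2]='s' → 'snsqzeks'

snsqzeks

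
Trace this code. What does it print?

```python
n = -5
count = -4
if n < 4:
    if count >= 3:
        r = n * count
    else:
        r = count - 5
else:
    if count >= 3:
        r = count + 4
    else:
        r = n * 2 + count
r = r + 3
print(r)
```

n=-5, count=-4
n < 4 is True; count >= 3 is False
→ r = count - 5 = -9
r = (-9)+3 = -6

-6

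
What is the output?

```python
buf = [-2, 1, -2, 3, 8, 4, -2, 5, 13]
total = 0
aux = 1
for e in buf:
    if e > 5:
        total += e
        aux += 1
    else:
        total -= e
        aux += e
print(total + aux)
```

24

e=-2: not >5, total = 0-(-2) = 2; aux=-1
e=1: not >5, total = 2-1 = 1; aux=0
e=-2: not >5, total = 1-(-2) = 3; aux=-2
e=3: not >5, total = 3-3 = 0; aux=1
e=8: >5, total = 0+8 = 8; aux=2
e=4: not >5, total = 8-4 = 4; aux=6
e=-2: not >5, total = 4-(-2) = 6; aux=4
e=5: not >5, total = 6-5 = 1; aux=9
e=13: >5, total = 1+13 = 14; aux=10
total+aux = 14+10 = 24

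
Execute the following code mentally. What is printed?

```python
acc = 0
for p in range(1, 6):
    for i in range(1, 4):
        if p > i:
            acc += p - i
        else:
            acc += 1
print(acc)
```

25

p=1,i=1: not 1>1, acc = 0+1 = 1
p=1,i=2: not 1>2, acc = 1+1 = 2
p=1,i=3: not 1>3, acc = 2+1 = 3
p=2,i=1: 2>1, acc = 3+1 = 4
p=2,i=2: not 2>2, acc = 4+1 = 5
p=2,i=3: not 2>3, acc = 5+1 = 6
p=3,i=1: 3>1, acc = 6+2 = 8
p=3,i=2: 3>2, acc = 8+1 = 9
p=3,i=3: not 3>3, acc = 9+1 = 10
p=4,i=1: 4>1, acc = 10+3 = 13
p=4,i=2: 4>2, acc = 13+2 = 15
p=4,i=3: 4>3, acc = 15+1 = 16
p=5,i=1: 5>1, acc = 16+4 = 20
p=5,i=2: 5>2, acc = 20+3 = 23
p=5,i=3: 5>3, acc = 23+2 = 25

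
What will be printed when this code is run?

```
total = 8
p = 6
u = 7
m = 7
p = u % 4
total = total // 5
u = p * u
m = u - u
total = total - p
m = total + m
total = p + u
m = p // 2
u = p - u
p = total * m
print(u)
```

p = 7%4 = 3
total = 8//5 = 1
u = 3*7 = 21
m = 21-21 = 0
total = 1-3 = -2
m = (-2)+0 = -2
total = 3+21 = 24
m = 3//2 = 1
u = 3-21 = -18
p = 24*1 = 24

-18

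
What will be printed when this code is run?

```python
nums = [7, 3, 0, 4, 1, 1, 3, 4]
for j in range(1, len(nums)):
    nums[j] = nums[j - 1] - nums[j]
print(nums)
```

[7, 4, 4, 0, -1, -2, -5, -9]

j=1: nums[1] = 7-3 = 4 → [7, 4, 0, 4, 1, 1, 3, 4]
j=2: nums[2] = 4-0 = 4 → [7, 4, 4, 4, 1, 1, 3, 4]
j=3: nums[3] = 4-4 = 0 → [7, 4, 4, 0, 1, 1, 3, 4]
j=4: nums[4] = 0-1 = -1 → [7, 4, 4, 0, -1, 1, 3, 4]
j=5: nums[5] = (-1)-1 = -2 → [7, 4, 4, 0, -1, -2, 3, 4]
j=6: nums[6] = (-2)-3 = -5 → [7, 4, 4, 0, -1, -2, -5, 4]
j=7: nums[7] = (-5)-4 = -9 → [7, 4, 4, 0, -1, -2, -5, -9]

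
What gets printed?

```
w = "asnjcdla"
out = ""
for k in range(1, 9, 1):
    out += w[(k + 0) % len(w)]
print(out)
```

snjcdlaa

k=1: add w[1]='s' → 's'
k=2: add w[2]='n' → 'sn'
k=3: add w[3]='j' → 'snj'
k=4: add w[4]='c' → 'snjc'
k=5: add w[5]='d' → 'snjcd'
k=6: add w[6]='l' → 'snjcdl'
k=7: add w[7]='a' → 'snjcdla'
k=8: add w[0]='a' → 'snjcdlaa'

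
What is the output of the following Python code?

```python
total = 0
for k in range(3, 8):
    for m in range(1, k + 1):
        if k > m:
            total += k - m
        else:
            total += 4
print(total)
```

75

k=3,m=1: 3>1, total = 0+2 = 2
k=3,m=2: 3>2, total = 2+1 = 3
k=3,m=3: not 3>3, total = 3+4 = 7
k=4,m=1: 4>1, total = 7+3 = 10
k=4,m=2: 4>2, total = 10+2 = 12
k=4,m=3: 4>3, total = 12+1 = 13
k=4,m=4: not 4>4, total = 13+4 = 17
k=5,m=1: 5>1, total = 17+4 = 21
k=5,m=2: 5>2, total = 21+3 = 24
k=5,m=3: 5>3, total = 24+2 = 26
k=5,m=4: 5>4, total = 26+1 = 27
k=5,m=5: not 5>5, total = 27+4 = 31
k=6,m=1: 6>1, total = 31+5 = 36
k=6,m=2: 6>2, total = 36+4 = 40
k=6,m=3: 6>3, total = 40+3 = 43
k=6,m=4: 6>4, total = 43+2 = 45
k=6,m=5: 6>5, total = 45+1 = 46
k=6,m=6: not 6>6, total = 46+4 = 50
k=7,m=1: 7>1, total = 50+6 = 56
k=7,m=2: 7>2, total = 56+5 = 61
k=7,m=3: 7>3, total = 61+4 = 65
k=7,m=4: 7>4, total = 65+3 = 68
k=7,m=5: 7>5, total = 68+2 = 70
k=7,m=6: 7>6, total = 70+1 = 71
k=7,m=7: not 7>7, total = 71+4 = 75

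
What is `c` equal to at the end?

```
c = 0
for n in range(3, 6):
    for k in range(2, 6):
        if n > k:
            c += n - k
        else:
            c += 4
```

n=3,k=2: 3>2, c = 0+1 = 1
n=3,k=3: not 3>3, c = 1+4 = 5
n=3,k=4: not 3>4, c = 5+4 = 9
n=3,k=5: not 3>5, c = 9+4 = 13
n=4,k=2: 4>2, c = 13+2 = 15
n=4,k=3: 4>3, c = 15+1 = 16
n=4,k=4: not 4>4, c = 16+4 = 20
n=4,k=5: not 4>5, c = 20+4 = 24
n=5,k=2: 5>2, c = 24+3 = 27
n=5,k=3: 5>3, c = 27+2 = 29
n=5,k=4: 5>4, c = 29+1 = 30
n=5,k=5: not 5>5, c = 30+4 = 34

34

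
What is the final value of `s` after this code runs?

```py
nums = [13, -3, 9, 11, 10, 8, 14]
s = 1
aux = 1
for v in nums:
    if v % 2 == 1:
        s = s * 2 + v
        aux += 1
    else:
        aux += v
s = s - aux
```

100

v=13: odd, s = 1*2+13 = 15; aux=2
v=-3: odd, s = 15*2+(-3) = 27; aux=3
v=9: odd, s = 27*2+9 = 63; aux=4
v=11: odd, s = 63*2+11 = 137; aux=5
v=10: not odd; aux=15
v=8: not odd; aux=23
v=14: not odd; aux=37
s-aux = 137-37 = 100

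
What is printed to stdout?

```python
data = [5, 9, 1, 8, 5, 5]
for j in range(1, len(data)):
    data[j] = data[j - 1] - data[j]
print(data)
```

[5, -4, -5, -13, -18, -23]

j=1: data[1] = 5-9 = -4 → [5, -4, 1, 8, 5, 5]
j=2: data[2] = (-4)-1 = -5 → [5, -4, -5, 8, 5, 5]
j=3: data[3] = (-5)-8 = -13 → [5, -4, -5, -13, 5, 5]
j=4: data[4] = (-13)-5 = -18 → [5, -4, -5, -13, -18, 5]
j=5: data[5] = (-18)-5 = -23 → [5, -4, -5, -13, -18, -23]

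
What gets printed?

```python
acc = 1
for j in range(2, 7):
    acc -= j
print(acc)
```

j=2: acc = 1-2 = -1
j=3: acc = (-1)-3 = -4
j=4: acc = (-4)-4 = -8
j=5: acc = (-8)-5 = -13
j=6: acc = (-13)-6 = -19

-19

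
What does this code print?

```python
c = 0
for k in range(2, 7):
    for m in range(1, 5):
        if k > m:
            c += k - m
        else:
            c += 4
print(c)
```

k=2,m=1: 2>1, c = 0+1 = 1
k=2,m=2: not 2>2, c = 1+4 = 5
k=2,m=3: not 2>3, c = 5+4 = 9
k=2,m=4: not 2>4, c = 9+4 = 13
k=3,m=1: 3>1, c = 13+2 = 15
k=3,m=2: 3>2, c = 15+1 = 16
k=3,m=3: not 3>3, c = 16+4 = 20
k=3,m=4: not 3>4, c = 20+4 = 24
k=4,m=1: 4>1, c = 24+3 = 27
k=4,m=2: 4>2, c = 27+2 = 29
k=4,m=3: 4>3, c = 29+1 = 30
k=4,m=4: not 4>4, c = 30+4 = 34
k=5,m=1: 5>1, c = 34+4 = 38
k=5,m=2: 5>2, c = 38+3 = 41
k=5,m=3: 5>3, c = 41+2 = 43
k=5,m=4: 5>4, c = 43+1 = 44
k=6,m=1: 6>1, c = 44+5 = 49
k=6,m=2: 6>2, c = 49+4 = 53
k=6,m=3: 6>3, c = 53+3 = 56
k=6,m=4: 6>4, c = 56+2 = 58

58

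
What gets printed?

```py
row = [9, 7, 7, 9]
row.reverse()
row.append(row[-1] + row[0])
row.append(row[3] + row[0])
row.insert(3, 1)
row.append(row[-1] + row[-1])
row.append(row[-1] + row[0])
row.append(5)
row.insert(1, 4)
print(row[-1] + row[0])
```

14

reverse → [9, 7, 7, 9]
append row[-1]+row[0] = 9+9 = 18 → [9, 7, 7, 9, 18]
append row[3]+row[0] = 9+9 = 18 → [9, 7, 7, 9, 18, 18]
insert 1 at 3 → [9, 7, 7, 1, 9, 18, 18]
append row[-1]+row[-1] = 18+18 = 36 → [9, 7, 7, 1, 9, 18, 18, 36]
append row[-1]+row[0] = 36+9 = 45 → [9, 7, 7, 1, 9, 18, 18, 36, 45]
append 5 → [9, 7, 7, 1, 9, 18, 18, 36, 45, 5]
insert 4 at 1 → [9, 4, 7, 7, 1, 9, 18, 18, 36, 45, 5]
row[-1]+row[0] = 5+9 = 14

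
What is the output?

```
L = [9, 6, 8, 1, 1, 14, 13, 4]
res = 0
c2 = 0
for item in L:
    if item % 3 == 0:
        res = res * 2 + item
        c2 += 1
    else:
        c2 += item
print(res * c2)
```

item=9: %3==0, res = 0*2+9 = 9; c2=1
item=6: %3==0, res = 9*2+6 = 24; c2=2
item=8: not %3==0; c2=10
item=1: not %3==0; c2=11
item=1: not %3==0; c2=12
item=14: not %3==0; c2=26
item=13: not %3==0; c2=39
item=4: not %3==0; c2=43
res*c2 = 24*43 = 1032

1032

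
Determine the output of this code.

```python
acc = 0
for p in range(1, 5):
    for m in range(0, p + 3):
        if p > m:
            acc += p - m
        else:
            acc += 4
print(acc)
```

68

p=1,m=0: 1>0, acc = 0+1 = 1
p=1,m=1: not 1>1, acc = 1+4 = 5
p=1,m=2: not 1>2, acc = 5+4 = 9
p=1,m=3: not 1>3, acc = 9+4 = 13
p=2,m=0: 2>0, acc = 13+2 = 15
p=2,m=1: 2>1, acc = 15+1 = 16
p=2,m=2: not 2>2, acc = 16+4 = 20
p=2,m=3: not 2>3, acc = 20+4 = 24
p=2,m=4: not 2>4, acc = 24+4 = 28
p=3,m=0: 3>0, acc = 28+3 = 31
p=3,m=1: 3>1, acc = 31+2 = 33
p=3,m=2: 3>2, acc = 33+1 = 34
p=3,m=3: not 3>3, acc = 34+4 = 38
p=3,m=4: not 3>4, acc = 38+4 = 42
p=3,m=5: not 3>5, acc = 42+4 = 46
p=4,m=0: 4>0, acc = 46+4 = 50
p=4,m=1: 4>1, acc = 50+3 = 53
p=4,m=2: 4>2, acc = 53+2 = 55
p=4,m=3: 4>3, acc = 55+1 = 56
p=4,m=4: not 4>4, acc = 56+4 = 60
p=4,m=5: not 4>5, acc = 60+4 = 64
p=4,m=6: not 4>6, acc = 64+4 = 68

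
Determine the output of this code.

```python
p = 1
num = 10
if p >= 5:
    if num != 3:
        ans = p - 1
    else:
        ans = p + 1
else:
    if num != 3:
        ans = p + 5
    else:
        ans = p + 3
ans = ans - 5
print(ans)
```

p=1, num=10
p >= 5 is False; num != 3 is True
→ ans = p + 5 = 6
ans = 6-5 = 1

1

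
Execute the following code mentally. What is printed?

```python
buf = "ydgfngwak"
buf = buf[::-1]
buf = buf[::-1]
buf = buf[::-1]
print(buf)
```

reverse → 'kawgnfgdy'
reverse → 'ydgfngwak'
reverse → 'kawgnfgdy'

kawgnfgdy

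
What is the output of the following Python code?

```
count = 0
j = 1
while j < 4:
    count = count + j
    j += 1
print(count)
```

j=1: count = 0+1 = 1
j=2: count = 1+2 = 3
j=3: count = 3+3 = 6

6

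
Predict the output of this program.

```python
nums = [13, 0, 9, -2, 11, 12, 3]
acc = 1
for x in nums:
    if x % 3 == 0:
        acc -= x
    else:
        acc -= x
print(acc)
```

-45

x=13: not %3==0, acc = 1-13 = -12
x=0: %3==0, acc = (-12)-0 = -12
x=9: %3==0, acc = (-12)-9 = -21
x=-2: not %3==0, acc = (-21)-(-2) = -19
x=11: not %3==0, acc = (-19)-11 = -30
x=12: %3==0, acc = (-30)-12 = -42
x=3: %3==0, acc = (-42)-3 = -45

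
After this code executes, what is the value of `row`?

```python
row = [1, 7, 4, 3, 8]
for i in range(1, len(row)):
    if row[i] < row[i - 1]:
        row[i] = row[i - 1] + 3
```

[1, 7, 10, 13, 16]

i=1: 7>=1, unchanged → [1, 7, 4, 3, 8]
i=2: 4<7, row[2] = 7+3 = 10 → [1, 7, 10, 3, 8]
i=3: 3<10, row[3] = 10+3 = 13 → [1, 7, 10, 13, 8]
i=4: 8<13, row[4] = 13+3 = 16 → [1, 7, 10, 13, 16]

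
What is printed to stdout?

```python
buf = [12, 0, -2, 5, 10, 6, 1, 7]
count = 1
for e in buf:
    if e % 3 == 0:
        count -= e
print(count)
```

-17

e=12: %3==0, count = 1-12 = -11
e=0: %3==0, count = (-11)-0 = -11
e=-2: not %3==0
e=5: not %3==0
e=10: not %3==0
e=6: %3==0, count = (-11)-6 = -17
e=1: not %3==0
e=7: not %3==0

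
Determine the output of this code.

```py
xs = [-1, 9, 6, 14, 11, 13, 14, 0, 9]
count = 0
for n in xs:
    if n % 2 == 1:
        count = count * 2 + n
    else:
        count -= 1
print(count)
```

115

n=-1: odd, count = 0*2+(-1) = -1
n=9: odd, count = (-1)*2+9 = 7
n=6: not odd, count = 7-1 = 6
n=14: not odd, count = 6-1 = 5
n=11: odd, count = 5*2+11 = 21
n=13: odd, count = 21*2+13 = 55
n=14: not odd, count = 55-1 = 54
n=0: not odd, count = 54-1 = 53
n=9: odd, count = 53*2+9 = 115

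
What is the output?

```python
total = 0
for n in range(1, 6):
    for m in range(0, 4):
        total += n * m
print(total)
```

90

n=1,m=0: total = 0+0 = 0
n=1,m=1: total = 0+1 = 1
n=1,m=2: total = 1+2 = 3
n=1,m=3: total = 3+3 = 6
n=2,m=0: total = 6+0 = 6
n=2,m=1: total = 6+2 = 8
n=2,m=2: total = 8+4 = 12
n=2,m=3: total = 12+6 = 18
n=3,m=0: total = 18+0 = 18
n=3,m=1: total = 18+3 = 21
n=3,m=2: total = 21+6 = 27
n=3,m=3: total = 27+9 = 36
n=4,m=0: total = 36+0 = 36
n=4,m=1: total = 36+4 = 40
n=4,m=2: total = 40+8 = 48
n=4,m=3: total = 48+12 = 60
n=5,m=0: total = 60+0 = 60
n=5,m=1: total = 60+5 = 65
n=5,m=2: total = 65+10 = 75
n=5,m=3: total = 75+15 = 90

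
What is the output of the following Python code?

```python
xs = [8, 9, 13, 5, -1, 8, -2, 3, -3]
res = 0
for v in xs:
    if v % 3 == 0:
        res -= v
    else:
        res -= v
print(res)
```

v=8: not %3==0, res = 0-8 = -8
v=9: %3==0, res = (-8)-9 = -17
v=13: not %3==0, res = (-17)-13 = -30
v=5: not %3==0, res = (-30)-5 = -35
v=-1: not %3==0, res = (-35)-(-1) = -34
v=8: not %3==0, res = (-34)-8 = -42
v=-2: not %3==0, res = (-42)-(-2) = -40
v=3: %3==0, res = (-40)-3 = -43
v=-3: %3==0, res = (-43)-(-3) = -40

-40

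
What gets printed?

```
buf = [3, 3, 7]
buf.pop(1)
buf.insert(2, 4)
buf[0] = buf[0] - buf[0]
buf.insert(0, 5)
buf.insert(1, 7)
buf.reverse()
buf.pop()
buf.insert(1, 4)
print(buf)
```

pop(1) removes 3 → [3, 7]
insert 4 at 2 → [3, 7, 4]
buf[0] = buf[0]-buf[0] = 3-3 = 0 → [0, 7, 4]
insert 5 at 0 → [5, 0, 7, 4]
insert 7 at 1 → [5, 7, 0, 7, 4]
reverse → [4, 7, 0, 7, 5]
pop() removes 5 → [4, 7, 0, 7]
insert 4 at 1 → [4, 4, 7, 0, 7]

[4, 4, 7, 0, 7]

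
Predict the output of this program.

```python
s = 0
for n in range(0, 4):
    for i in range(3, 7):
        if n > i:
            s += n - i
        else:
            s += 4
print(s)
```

64

n=0,i=3: not 0>3, s = 0+4 = 4
n=0,i=4: not 0>4, s = 4+4 = 8
n=0,i=5: not 0>5, s = 8+4 = 12
n=0,i=6: not 0>6, s = 12+4 = 16
n=1,i=3: not 1>3, s = 16+4 = 20
n=1,i=4: not 1>4, s = 20+4 = 24
n=1,i=5: not 1>5, s = 24+4 = 28
n=1,i=6: not 1>6, s = 28+4 = 32
n=2,i=3: not 2>3, s = 32+4 = 36
n=2,i=4: not 2>4, s = 36+4 = 40
n=2,i=5: not 2>5, s = 40+4 = 44
n=2,i=6: not 2>6, s = 44+4 = 48
n=3,i=3: not 3>3, s = 48+4 = 52
n=3,i=4: not 3>4, s = 52+4 = 56
n=3,i=5: not 3>5, s = 56+4 = 60
n=3,i=6: not 3>6, s = 60+4 = 64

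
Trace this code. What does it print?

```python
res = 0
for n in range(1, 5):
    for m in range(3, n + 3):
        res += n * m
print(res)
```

n=1,m=3: res = 0+3 = 3
n=2,m=3: res = 3+6 = 9
n=2,m=4: res = 9+8 = 17
n=3,m=3: res = 17+9 = 26
n=3,m=4: res = 26+12 = 38
n=3,m=5: res = 38+15 = 53
n=4,m=3: res = 53+12 = 65
n=4,m=4: res = 65+16 = 81
n=4,m=5: res = 81+20 = 101
n=4,m=6: res = 101+24 = 125

125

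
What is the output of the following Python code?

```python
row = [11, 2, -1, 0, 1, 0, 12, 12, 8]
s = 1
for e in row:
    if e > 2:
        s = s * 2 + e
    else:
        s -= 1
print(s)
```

144

e=11: >2, s = 1*2+11 = 13
e=2: not >2, s = 13-1 = 12
e=-1: not >2, s = 12-1 = 11
e=0: not >2, s = 11-1 = 10
e=1: not >2, s = 10-1 = 9
e=0: not >2, s = 9-1 = 8
e=12: >2, s = 8*2+12 = 28
e=12: >2, s = 28*2+12 = 68
e=8: >2, s = 68*2+8 = 144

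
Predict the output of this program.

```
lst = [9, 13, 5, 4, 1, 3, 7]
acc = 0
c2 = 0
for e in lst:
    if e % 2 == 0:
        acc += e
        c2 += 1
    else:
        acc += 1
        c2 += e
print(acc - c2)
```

-29

e=9: not even, acc = 0+1 = 1; c2=9
e=13: not even, acc = 1+1 = 2; c2=22
e=5: not even, acc = 2+1 = 3; c2=27
e=4: even, acc = 3+4 = 7; c2=28
e=1: not even, acc = 7+1 = 8; c2=29
e=3: not even, acc = 8+1 = 9; c2=32
e=7: not even, acc = 9+1 = 10; c2=39
acc-c2 = 10-39 = -29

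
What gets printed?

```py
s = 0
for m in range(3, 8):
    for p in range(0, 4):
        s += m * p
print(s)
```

150

m=3,p=0: s = 0+0 = 0
m=3,p=1: s = 0+3 = 3
m=3,p=2: s = 3+6 = 9
m=3,p=3: s = 9+9 = 18
m=4,p=0: s = 18+0 = 18
m=4,p=1: s = 18+4 = 22
m=4,p=2: s = 22+8 = 30
m=4,p=3: s = 30+12 = 42
m=5,p=0: s = 42+0 = 42
m=5,p=1: s = 42+5 = 47
m=5,p=2: s = 47+10 = 57
m=5,p=3: s = 57+15 = 72
m=6,p=0: s = 72+0 = 72
m=6,p=1: s = 72+6 = 78
m=6,p=2: s = 78+12 = 90
m=6,p=3: s = 90+18 = 108
m=7,p=0: s = 108+0 = 108
m=7,p=1: s = 108+7 = 115
m=7,p=2: s = 115+14 = 129
m=7,p=3: s = 129+21 = 150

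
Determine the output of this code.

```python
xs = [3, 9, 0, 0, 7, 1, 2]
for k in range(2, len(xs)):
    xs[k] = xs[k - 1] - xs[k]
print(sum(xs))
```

32

k=2: xs[2] = 9-0 = 9 → [3, 9, 9, 0, 7, 1, 2]
k=3: xs[3] = 9-0 = 9 → [3, 9, 9, 9, 7, 1, 2]
k=4: xs[4] = 9-7 = 2 → [3, 9, 9, 9, 2, 1, 2]
k=5: xs[5] = 2-1 = 1 → [3, 9, 9, 9, 2, 1, 2]
k=6: xs[6] = 1-2 = -1 → [3, 9, 9, 9, 2, 1, -1]
sum = 32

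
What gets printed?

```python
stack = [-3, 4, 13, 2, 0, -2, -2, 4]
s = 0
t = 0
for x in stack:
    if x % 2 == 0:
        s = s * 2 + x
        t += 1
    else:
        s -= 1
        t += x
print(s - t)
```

x=-3: not even, s = 0-1 = -1; t=-3
x=4: even, s = (-1)*2+4 = 2; t=-2
x=13: not even, s = 2-1 = 1; t=11
x=2: even, s = 1*2+2 = 4; t=12
x=0: even, s = 4*2+0 = 8; t=13
x=-2: even, s = 8*2+(-2) = 14; t=14
x=-2: even, s = 14*2+(-2) = 26; t=15
x=4: even, s = 26*2+4 = 56; t=16
s-t = 56-16 = 40

40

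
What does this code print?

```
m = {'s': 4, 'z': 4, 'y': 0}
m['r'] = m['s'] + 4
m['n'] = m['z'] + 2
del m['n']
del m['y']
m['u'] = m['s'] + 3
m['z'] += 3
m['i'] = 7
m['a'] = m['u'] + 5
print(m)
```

{'s': 4, 'z': 7, 'r': 8, 'u': 7, 'i': 7, 'a': 12}

m['r'] = m['s']+4 = 8 → {'s': 4, 'z': 4, 'y': 0, 'r': 8}
m['n'] = m['z']+2 = 6 → {'s': 4, 'z': 4, 'y': 0, 'r': 8, 'n': 6}
del 'n' → {'s': 4, 'z': 4, 'y': 0, 'r': 8}
del 'y' → {'s': 4, 'z': 4, 'r': 8}
m['u'] = m['s']+3 = 7 → {'s': 4, 'z': 4, 'r': 8, 'u': 7}
m['z'] = 4+3 = 7 → {'s': 4, 'z': 7, 'r': 8, 'u': 7}
m['i'] = 7 → {'s': 4, 'z': 7, 'r': 8, 'u': 7, 'i': 7}
m['a'] = m['u']+5 = 12 → {'s': 4, 'z': 7, 'r': 8, 'u': 7, 'i': 7, 'a': 12}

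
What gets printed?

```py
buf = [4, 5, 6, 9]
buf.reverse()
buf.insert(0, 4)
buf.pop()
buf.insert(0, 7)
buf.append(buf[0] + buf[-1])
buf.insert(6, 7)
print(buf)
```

reverse → [9, 6, 5, 4]
insert 4 at 0 → [4, 9, 6, 5, 4]
pop() removes 4 → [4, 9, 6, 5]
insert 7 at 0 → [7, 4, 9, 6, 5]
append buf[0]+buf[-1] = 7+5 = 12 → [7, 4, 9, 6, 5, 12]
insert 7 at 6 → [7, 4, 9, 6, 5, 12, 7]

[7, 4, 9, 6, 5, 12, 7]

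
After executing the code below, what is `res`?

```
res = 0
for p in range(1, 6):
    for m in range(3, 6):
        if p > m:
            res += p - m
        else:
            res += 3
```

40

p=1,m=3: not 1>3, res = 0+3 = 3
p=1,m=4: not 1>4, res = 3+3 = 6
p=1,m=5: not 1>5, res = 6+3 = 9
p=2,m=3: not 2>3, res = 9+3 = 12
p=2,m=4: not 2>4, res = 12+3 = 15
p=2,m=5: not 2>5, res = 15+3 = 18
p=3,m=3: not 3>3, res = 18+3 = 21
p=3,m=4: not 3>4, res = 21+3 = 24
p=3,m=5: not 3>5, res = 24+3 = 27
p=4,m=3: 4>3, res = 27+1 = 28
p=4,m=4: not 4>4, res = 28+3 = 31
p=4,m=5: not 4>5, res = 31+3 = 34
p=5,m=3: 5>3, res = 34+2 = 36
p=5,m=4: 5>4, res = 36+1 = 37
p=5,m=5: not 5>5, res = 37+3 = 40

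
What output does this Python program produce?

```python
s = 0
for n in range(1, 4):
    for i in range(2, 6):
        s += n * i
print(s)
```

n=1,i=2: s = 0+2 = 2
n=1,i=3: s = 2+3 = 5
n=1,i=4: s = 5+4 = 9
n=1,i=5: s = 9+5 = 14
n=2,i=2: s = 14+4 = 18
n=2,i=3: s = 18+6 = 24
n=2,i=4: s = 24+8 = 32
n=2,i=5: s = 32+10 = 42
n=3,i=2: s = 42+6 = 48
n=3,i=3: s = 48+9 = 57
n=3,i=4: s = 57+12 = 69
n=3,i=5: s = 69+15 = 84

84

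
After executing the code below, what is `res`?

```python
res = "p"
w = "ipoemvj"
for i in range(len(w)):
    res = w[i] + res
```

i=0: prepend 'i' → 'ip'
i=1: prepend 'p' → 'pip'
i=2: prepend 'o' → 'opip'
i=3: prepend 'e' → 'eopip'
i=4: prepend 'm' → 'meopip'
i=5: prepend 'v' → 'vmeopip'
i=6: prepend 'j' → 'jvmeopip'

'jvmeopip'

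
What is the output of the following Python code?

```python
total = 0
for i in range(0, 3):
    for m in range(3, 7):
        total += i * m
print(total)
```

54

i=0,m=3: total = 0+0 = 0
i=0,m=4: total = 0+0 = 0
i=0,m=5: total = 0+0 = 0
i=0,m=6: total = 0+0 = 0
i=1,m=3: total = 0+3 = 3
i=1,m=4: total = 3+4 = 7
i=1,m=5: total = 7+5 = 12
i=1,m=6: total = 12+6 = 18
i=2,m=3: total = 18+6 = 24
i=2,m=4: total = 24+8 = 32
i=2,m=5: total = 32+10 = 42
i=2,m=6: total = 42+12 = 54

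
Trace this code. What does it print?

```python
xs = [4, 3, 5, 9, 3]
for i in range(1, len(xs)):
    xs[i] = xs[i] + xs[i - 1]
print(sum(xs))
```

i=1: xs[1] = 3+4 = 7 → [4, 7, 5, 9, 3]
i=2: xs[2] = 5+7 = 12 → [4, 7, 12, 9, 3]
i=3: xs[3] = 9+12 = 21 → [4, 7, 12, 21, 3]
i=4: xs[4] = 3+21 = 24 → [4, 7, 12, 21, 24]
sum = 68

68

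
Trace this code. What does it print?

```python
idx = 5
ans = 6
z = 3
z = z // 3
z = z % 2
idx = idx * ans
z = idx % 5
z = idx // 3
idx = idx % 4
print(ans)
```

z = 3//3 = 1
z = 1%2 = 1
idx = 5*6 = 30
z = 30%5 = 0
z = 30//3 = 10
idx = 30%4 = 2

6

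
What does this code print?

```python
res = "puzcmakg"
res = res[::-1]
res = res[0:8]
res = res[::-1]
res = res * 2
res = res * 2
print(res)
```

puzcmakgpuzcmakgpuzcmakgpuzcmakg

reverse → 'gkamczup'
slice [0:8] → 'gkamczup'
reverse → 'puzcmakg'
repeat ×2 → 'puzcmakgpuzcmakg'
repeat ×2 → 'puzcmakgpuzcmakgpuzcmakgpuzcmakg'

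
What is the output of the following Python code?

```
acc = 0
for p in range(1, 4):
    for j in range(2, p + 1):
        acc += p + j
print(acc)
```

15

p=2,j=2: acc = 0+4 = 4
p=3,j=2: acc = 4+5 = 9
p=3,j=3: acc = 9+6 = 15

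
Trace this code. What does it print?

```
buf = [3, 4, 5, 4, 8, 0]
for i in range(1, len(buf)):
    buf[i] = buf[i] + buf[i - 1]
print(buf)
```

i=1: buf[1] = 4+3 = 7 → [3, 7, 5, 4, 8, 0]
i=2: buf[2] = 5+7 = 12 → [3, 7, 12, 4, 8, 0]
i=3: buf[3] = 4+12 = 16 → [3, 7, 12, 16, 8, 0]
i=4: buf[4] = 8+16 = 24 → [3, 7, 12, 16, 24, 0]
i=5: buf[5] = 0+24 = 24 → [3, 7, 12, 16, 24, 24]

[3, 7, 12, 16, 24, 24]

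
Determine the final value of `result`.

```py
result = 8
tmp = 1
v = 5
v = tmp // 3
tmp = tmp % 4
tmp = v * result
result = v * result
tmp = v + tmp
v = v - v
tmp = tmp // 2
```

0

v = 1//3 = 0
tmp = 1%4 = 1
tmp = 0*8 = 0
result = 0*8 = 0
tmp = 0+0 = 0
v = 0-0 = 0
tmp = 0//2 = 0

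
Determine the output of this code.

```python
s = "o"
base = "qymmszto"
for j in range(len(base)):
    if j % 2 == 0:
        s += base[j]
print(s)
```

oqmst

j=0: add 'q' → 'oq'
j=1: skip
j=2: add 'm' → 'oqm'
j=3: skip
j=4: add 's' → 'oqms'
j=5: skip
j=6: add 't' → 'oqmst'
j=7: skip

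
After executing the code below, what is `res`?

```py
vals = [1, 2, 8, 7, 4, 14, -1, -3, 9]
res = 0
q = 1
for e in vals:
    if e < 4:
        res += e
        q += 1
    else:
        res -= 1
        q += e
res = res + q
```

41

e=1: <4, res = 0+1 = 1; q=2
e=2: <4, res = 1+2 = 3; q=3
e=8: not <4, res = 3-1 = 2; q=11
e=7: not <4, res = 2-1 = 1; q=18
e=4: not <4, res = 1-1 = 0; q=22
e=14: not <4, res = 0-1 = -1; q=36
e=-1: <4, res = (-1)+(-1) = -2; q=37
e=-3: <4, res = (-2)+(-3) = -5; q=38
e=9: not <4, res = (-5)-1 = -6; q=47
res+q = (-6)+47 = 41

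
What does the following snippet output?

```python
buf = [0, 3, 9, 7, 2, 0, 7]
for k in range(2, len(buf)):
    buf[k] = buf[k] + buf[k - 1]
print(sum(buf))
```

104

k=2: buf[2] = 9+3 = 12 → [0, 3, 12, 7, 2, 0, 7]
k=3: buf[3] = 7+12 = 19 → [0, 3, 12, 19, 2, 0, 7]
k=4: buf[4] = 2+19 = 21 → [0, 3, 12, 19, 21, 0, 7]
k=5: buf[5] = 0+21 = 21 → [0, 3, 12, 19, 21, 21, 7]
k=6: buf[6] = 7+21 = 28 → [0, 3, 12, 19, 21, 21, 28]
sum = 104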